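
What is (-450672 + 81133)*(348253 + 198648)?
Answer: -202101248639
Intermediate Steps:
(-450672 + 81133)*(348253 + 198648) = -369539*546901 = -202101248639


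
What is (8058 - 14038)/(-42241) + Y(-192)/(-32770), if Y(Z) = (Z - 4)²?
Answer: -713382828/692118785 ≈ -1.0307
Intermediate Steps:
Y(Z) = (-4 + Z)²
(8058 - 14038)/(-42241) + Y(-192)/(-32770) = (8058 - 14038)/(-42241) + (-4 - 192)²/(-32770) = -5980*(-1/42241) + (-196)²*(-1/32770) = 5980/42241 + 38416*(-1/32770) = 5980/42241 - 19208/16385 = -713382828/692118785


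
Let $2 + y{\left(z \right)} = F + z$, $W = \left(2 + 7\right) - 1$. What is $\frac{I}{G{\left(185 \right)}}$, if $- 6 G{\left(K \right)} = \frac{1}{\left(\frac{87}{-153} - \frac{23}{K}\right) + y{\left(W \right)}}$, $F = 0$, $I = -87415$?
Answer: $\frac{1750817552}{629} \approx 2.7835 \cdot 10^{6}$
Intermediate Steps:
$W = 8$ ($W = 9 - 1 = 8$)
$y{\left(z \right)} = -2 + z$ ($y{\left(z \right)} = -2 + \left(0 + z\right) = -2 + z$)
$G{\left(K \right)} = - \frac{1}{6 \left(\frac{277}{51} - \frac{23}{K}\right)}$ ($G{\left(K \right)} = - \frac{1}{6 \left(\left(\frac{87}{-153} - \frac{23}{K}\right) + \left(-2 + 8\right)\right)} = - \frac{1}{6 \left(\left(87 \left(- \frac{1}{153}\right) - \frac{23}{K}\right) + 6\right)} = - \frac{1}{6 \left(\left(- \frac{29}{51} - \frac{23}{K}\right) + 6\right)} = - \frac{1}{6 \left(\frac{277}{51} - \frac{23}{K}\right)}$)
$\frac{I}{G{\left(185 \right)}} = - \frac{87415}{\frac{17}{2} \cdot 185 \frac{1}{1173 - 51245}} = - \frac{87415}{\frac{17}{2} \cdot 185 \frac{1}{-50072}} = - \frac{87415}{\frac{17}{2} \cdot 185 \left(- \frac{1}{50072}\right)} = - \frac{87415}{- \frac{3145}{100144}} = \left(-87415\right) \left(- \frac{100144}{3145}\right) = \frac{1750817552}{629}$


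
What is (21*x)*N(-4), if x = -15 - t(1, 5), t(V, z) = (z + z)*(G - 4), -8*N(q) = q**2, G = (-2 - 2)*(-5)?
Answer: 7350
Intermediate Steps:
G = 20 (G = -4*(-5) = 20)
N(q) = -q**2/8
t(V, z) = 32*z (t(V, z) = (z + z)*(20 - 4) = (2*z)*16 = 32*z)
x = -175 (x = -15 - 32*5 = -15 - 1*160 = -15 - 160 = -175)
(21*x)*N(-4) = (21*(-175))*(-1/8*(-4)**2) = -(-3675)*16/8 = -3675*(-2) = 7350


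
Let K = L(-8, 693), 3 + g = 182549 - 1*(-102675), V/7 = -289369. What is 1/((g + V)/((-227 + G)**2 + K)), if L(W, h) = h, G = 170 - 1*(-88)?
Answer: -827/870181 ≈ -0.00095038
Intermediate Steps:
V = -2025583 (V = 7*(-289369) = -2025583)
G = 258 (G = 170 + 88 = 258)
g = 285221 (g = -3 + (182549 - 1*(-102675)) = -3 + (182549 + 102675) = -3 + 285224 = 285221)
K = 693
1/((g + V)/((-227 + G)**2 + K)) = 1/((285221 - 2025583)/((-227 + 258)**2 + 693)) = 1/(-1740362/(31**2 + 693)) = 1/(-1740362/(961 + 693)) = 1/(-1740362/1654) = 1/(-1740362*1/1654) = 1/(-870181/827) = -827/870181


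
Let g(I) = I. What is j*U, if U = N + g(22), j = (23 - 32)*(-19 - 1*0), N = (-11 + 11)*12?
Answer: 3762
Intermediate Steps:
N = 0 (N = 0*12 = 0)
j = 171 (j = -9*(-19 + 0) = -9*(-19) = 171)
U = 22 (U = 0 + 22 = 22)
j*U = 171*22 = 3762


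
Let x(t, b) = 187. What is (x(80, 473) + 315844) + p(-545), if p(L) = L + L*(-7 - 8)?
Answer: 323661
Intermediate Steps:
p(L) = -14*L (p(L) = L + L*(-15) = L - 15*L = -14*L)
(x(80, 473) + 315844) + p(-545) = (187 + 315844) - 14*(-545) = 316031 + 7630 = 323661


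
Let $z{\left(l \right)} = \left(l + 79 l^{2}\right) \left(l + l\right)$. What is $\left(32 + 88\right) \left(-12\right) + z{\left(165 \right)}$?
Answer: $709808760$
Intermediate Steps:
$z{\left(l \right)} = 2 l \left(l + 79 l^{2}\right)$ ($z{\left(l \right)} = \left(l + 79 l^{2}\right) 2 l = 2 l \left(l + 79 l^{2}\right)$)
$\left(32 + 88\right) \left(-12\right) + z{\left(165 \right)} = \left(32 + 88\right) \left(-12\right) + 165^{2} \left(2 + 158 \cdot 165\right) = 120 \left(-12\right) + 27225 \left(2 + 26070\right) = -1440 + 27225 \cdot 26072 = -1440 + 709810200 = 709808760$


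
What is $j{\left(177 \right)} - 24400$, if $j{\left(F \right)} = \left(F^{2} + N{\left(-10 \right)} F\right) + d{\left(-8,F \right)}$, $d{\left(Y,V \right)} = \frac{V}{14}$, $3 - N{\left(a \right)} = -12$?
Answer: $\frac{134353}{14} \approx 9596.6$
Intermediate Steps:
$N{\left(a \right)} = 15$ ($N{\left(a \right)} = 3 - -12 = 3 + 12 = 15$)
$d{\left(Y,V \right)} = \frac{V}{14}$ ($d{\left(Y,V \right)} = V \frac{1}{14} = \frac{V}{14}$)
$j{\left(F \right)} = F^{2} + \frac{211 F}{14}$ ($j{\left(F \right)} = \left(F^{2} + 15 F\right) + \frac{F}{14} = F^{2} + \frac{211 F}{14}$)
$j{\left(177 \right)} - 24400 = \frac{1}{14} \cdot 177 \left(211 + 14 \cdot 177\right) - 24400 = \frac{1}{14} \cdot 177 \left(211 + 2478\right) - 24400 = \frac{1}{14} \cdot 177 \cdot 2689 - 24400 = \frac{475953}{14} - 24400 = \frac{134353}{14}$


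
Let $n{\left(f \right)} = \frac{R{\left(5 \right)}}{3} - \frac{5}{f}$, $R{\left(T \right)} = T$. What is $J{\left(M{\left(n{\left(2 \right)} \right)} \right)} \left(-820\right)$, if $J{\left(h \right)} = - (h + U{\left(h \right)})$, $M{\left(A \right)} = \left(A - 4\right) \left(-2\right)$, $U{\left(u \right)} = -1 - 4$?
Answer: $\frac{11480}{3} \approx 3826.7$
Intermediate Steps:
$U{\left(u \right)} = -5$
$n{\left(f \right)} = \frac{5}{3} - \frac{5}{f}$
$M{\left(A \right)} = 8 - 2 A$ ($M{\left(A \right)} = \left(-4 + A\right) \left(-2\right) = 8 - 2 A$)
$J{\left(h \right)} = 5 - h$ ($J{\left(h \right)} = - (h - 5) = - (-5 + h) = 5 - h$)
$J{\left(M{\left(n{\left(2 \right)} \right)} \right)} \left(-820\right) = \left(5 - \left(8 - 2 \left(\frac{5}{3} - \frac{5}{2}\right)\right)\right) \left(-820\right) = \left(5 - \left(8 - - \frac{5}{3}\right)\right) \left(-820\right) = \left(5 - \left(8 + \frac{5}{3}\right)\right) \left(-820\right) = \left(5 - \frac{29}{3}\right) \left(-820\right) = \left(- \frac{14}{3}\right) \left(-820\right) = \frac{11480}{3}$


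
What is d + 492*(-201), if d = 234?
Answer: -98658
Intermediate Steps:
d + 492*(-201) = 234 + 492*(-201) = 234 - 98892 = -98658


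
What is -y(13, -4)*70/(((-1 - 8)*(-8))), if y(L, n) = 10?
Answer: -175/18 ≈ -9.7222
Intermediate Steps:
-y(13, -4)*70/(((-1 - 8)*(-8))) = -10*70/(((-1 - 8)*(-8))) = -10*70/((-9*(-8))) = -10*70/72 = -10*70*(1/72) = -10*35/36 = -1*175/18 = -175/18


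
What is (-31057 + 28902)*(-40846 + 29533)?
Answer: 24379515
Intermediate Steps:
(-31057 + 28902)*(-40846 + 29533) = -2155*(-11313) = 24379515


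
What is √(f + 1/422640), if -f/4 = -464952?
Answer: 427*√12652928815/35220 ≈ 1363.7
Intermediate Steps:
f = 1859808 (f = -4*(-464952) = 1859808)
√(f + 1/422640) = √(1859808 + 1/422640) = √(786029253121/422640) = 427*√12652928815/35220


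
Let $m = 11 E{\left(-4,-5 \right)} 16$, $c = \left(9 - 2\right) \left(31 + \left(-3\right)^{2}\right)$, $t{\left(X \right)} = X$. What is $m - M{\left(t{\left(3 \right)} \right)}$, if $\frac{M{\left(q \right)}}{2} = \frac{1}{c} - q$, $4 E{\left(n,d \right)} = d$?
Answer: $- \frac{29961}{140} \approx -214.01$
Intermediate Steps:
$E{\left(n,d \right)} = \frac{d}{4}$
$c = 280$ ($c = 7 \left(31 + 9\right) = 7 \cdot 40 = 280$)
$M{\left(q \right)} = \frac{1}{140} - 2 q$ ($M{\left(q \right)} = 2 \left(\frac{1}{280} - q\right) = \frac{1}{140} - 2 q$)
$m = -220$ ($m = 11 \cdot \frac{1}{4} \left(-5\right) 16 = 11 \left(- \frac{5}{4}\right) 16 = \left(- \frac{55}{4}\right) 16 = -220$)
$m - M{\left(t{\left(3 \right)} \right)} = -220 - \left(\frac{1}{140} - 6\right) = -220 - - \frac{839}{140} = -220 + \frac{839}{140} = - \frac{29961}{140}$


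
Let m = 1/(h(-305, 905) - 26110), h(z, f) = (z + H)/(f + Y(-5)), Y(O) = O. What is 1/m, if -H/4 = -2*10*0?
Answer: -4699861/180 ≈ -26110.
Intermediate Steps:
H = 0 (H = -4*(-2*10)*0 = -(-80)*0 = -4*0 = 0)
h(z, f) = z/(-5 + f) (h(z, f) = (z + 0)/(f - 5) = z/(-5 + f))
m = -180/4699861 (m = 1/(-305/(-5 + 905) - 26110) = 1/(-305/900 - 26110) = 1/(-305*1/900 - 26110) = 1/(-61/180 - 26110) = 1/(-4699861/180) = -180/4699861 ≈ -3.8299e-5)
1/m = 1/(-180/4699861) = -4699861/180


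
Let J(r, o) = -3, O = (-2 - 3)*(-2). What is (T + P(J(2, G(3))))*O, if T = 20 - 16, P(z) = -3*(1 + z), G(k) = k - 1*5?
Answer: 100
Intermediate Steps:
O = 10 (O = -5*(-2) = 10)
G(k) = -5 + k (G(k) = k - 5 = -5 + k)
P(z) = -3 - 3*z
T = 4
(T + P(J(2, G(3))))*O = (4 + (-3 - 3*(-3)))*10 = (4 + (-3 + 9))*10 = (4 + 6)*10 = 10*10 = 100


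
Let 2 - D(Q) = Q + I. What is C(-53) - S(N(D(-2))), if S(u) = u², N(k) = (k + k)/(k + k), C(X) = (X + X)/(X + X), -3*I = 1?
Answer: 0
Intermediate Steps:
I = -⅓ (I = -⅓*1 = -⅓ ≈ -0.33333)
C(X) = 1 (C(X) = (2*X)/((2*X)) = (2*X)*(1/(2*X)) = 1)
D(Q) = 7/3 - Q (D(Q) = 2 - (Q - ⅓) = 2 - (-⅓ + Q) = 2 + (⅓ - Q) = 7/3 - Q)
N(k) = 1 (N(k) = (2*k)/((2*k)) = (2*k)*(1/(2*k)) = 1)
C(-53) - S(N(D(-2))) = 1 - 1*1² = 1 - 1*1 = 1 - 1 = 0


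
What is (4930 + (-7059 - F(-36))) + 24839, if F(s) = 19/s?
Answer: 817579/36 ≈ 22711.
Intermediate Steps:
(4930 + (-7059 - F(-36))) + 24839 = (4930 + (-7059 - 19/(-36))) + 24839 = (4930 + (-7059 - 19*(-1)/36)) + 24839 = (4930 + (-7059 - 1*(-19/36))) + 24839 = (4930 + (-7059 + 19/36)) + 24839 = (4930 - 254105/36) + 24839 = -76625/36 + 24839 = 817579/36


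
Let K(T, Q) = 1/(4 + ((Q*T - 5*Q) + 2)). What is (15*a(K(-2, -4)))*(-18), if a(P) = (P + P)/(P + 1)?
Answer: -108/7 ≈ -15.429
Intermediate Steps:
K(T, Q) = 1/(6 - 5*Q + Q*T) (K(T, Q) = 1/(4 + ((-5*Q + Q*T) + 2)) = 1/(4 + (2 - 5*Q + Q*T)) = 1/(6 - 5*Q + Q*T))
a(P) = 2*P/(1 + P) (a(P) = (2*P)/(1 + P) = 2*P/(1 + P))
(15*a(K(-2, -4)))*(-18) = (15*(2/((6 - 5*(-4) - 4*(-2))*(1 + 1/(6 - 5*(-4) - 4*(-2))))))*(-18) = (15*(2/((6 + 20 + 8)*(1 + 1/(6 + 20 + 8)))))*(-18) = (15*(2/(34*(1 + 1/34))))*(-18) = (15*(2*(1/34)/(1 + 1/34)))*(-18) = (15*(2*(1/34)/(35/34)))*(-18) = (15*(2*(1/34)*(34/35)))*(-18) = (15*(2/35))*(-18) = (6/7)*(-18) = -108/7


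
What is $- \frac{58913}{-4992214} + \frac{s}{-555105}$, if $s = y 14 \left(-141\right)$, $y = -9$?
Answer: $- \frac{18662924353}{923734317490} \approx -0.020204$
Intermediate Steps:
$s = 17766$ ($s = \left(-9\right) 14 \left(-141\right) = \left(-126\right) \left(-141\right) = 17766$)
$- \frac{58913}{-4992214} + \frac{s}{-555105} = - \frac{58913}{-4992214} + \frac{17766}{-555105} = \left(-58913\right) \left(- \frac{1}{4992214}\right) + 17766 \left(- \frac{1}{555105}\right) = \frac{58913}{4992214} - \frac{5922}{185035} = - \frac{18662924353}{923734317490}$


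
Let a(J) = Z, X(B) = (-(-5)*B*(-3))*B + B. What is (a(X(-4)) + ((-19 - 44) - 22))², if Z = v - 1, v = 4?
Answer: 6724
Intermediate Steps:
X(B) = B - 15*B² (X(B) = ((5*B)*(-3))*B + B = (-15*B)*B + B = -15*B² + B = B - 15*B²)
Z = 3 (Z = 4 - 1 = 3)
a(J) = 3
(a(X(-4)) + ((-19 - 44) - 22))² = (3 + ((-19 - 44) - 22))² = (3 + (-63 - 22))² = (3 - 85)² = (-82)² = 6724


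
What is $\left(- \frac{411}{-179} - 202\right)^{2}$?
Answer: $\frac{1277848009}{32041} \approx 39882.0$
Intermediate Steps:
$\left(- \frac{411}{-179} - 202\right)^{2} = \left(\left(-411\right) \left(- \frac{1}{179}\right) - 202\right)^{2} = \left(\frac{411}{179} - 202\right)^{2} = \left(- \frac{35747}{179}\right)^{2} = \frac{1277848009}{32041}$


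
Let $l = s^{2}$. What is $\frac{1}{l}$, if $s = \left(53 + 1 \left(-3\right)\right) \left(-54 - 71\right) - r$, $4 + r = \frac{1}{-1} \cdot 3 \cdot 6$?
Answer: $\frac{1}{38787984} \approx 2.5781 \cdot 10^{-8}$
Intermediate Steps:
$r = -22$ ($r = -4 + \frac{1}{-1} \cdot 3 \cdot 6 = -4 + \left(-1\right) 3 \cdot 6 = -4 - 18 = -22$)
$s = -6228$ ($s = \left(53 + 1 \left(-3\right)\right) \left(-54 - 71\right) - -22 = \left(53 - 3\right) \left(-125\right) + 22 = 50 \left(-125\right) + 22 = -6250 + 22 = -6228$)
$l = 38787984$ ($l = \left(-6228\right)^{2} = 38787984$)
$\frac{1}{l} = \frac{1}{38787984}$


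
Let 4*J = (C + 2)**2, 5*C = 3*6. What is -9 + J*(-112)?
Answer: -22177/25 ≈ -887.08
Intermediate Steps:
C = 18/5 (C = (3*6)/5 = (1/5)*18 = 18/5 ≈ 3.6000)
J = 196/25 (J = (18/5 + 2)**2/4 = (28/5)**2/4 = (1/4)*(784/25) = 196/25 ≈ 7.8400)
-9 + J*(-112) = -9 + (196/25)*(-112) = -9 - 21952/25 = -22177/25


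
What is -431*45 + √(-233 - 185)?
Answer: -19395 + I*√418 ≈ -19395.0 + 20.445*I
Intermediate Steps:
-431*45 + √(-233 - 185) = -19395 + √(-418) = -19395 + I*√418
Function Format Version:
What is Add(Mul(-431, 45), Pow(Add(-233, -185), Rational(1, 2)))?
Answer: Add(-19395, Mul(I, Pow(418, Rational(1, 2)))) ≈ Add(-19395., Mul(20.445, I))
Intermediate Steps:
Add(Mul(-431, 45), Pow(Add(-233, -185), Rational(1, 2))) = Add(-19395, Pow(-418, Rational(1, 2))) = Add(-19395, Mul(I, Pow(418, Rational(1, 2))))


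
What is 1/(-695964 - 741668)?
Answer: -1/1437632 ≈ -6.9559e-7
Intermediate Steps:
1/(-695964 - 741668) = 1/(-1437632) = -1/1437632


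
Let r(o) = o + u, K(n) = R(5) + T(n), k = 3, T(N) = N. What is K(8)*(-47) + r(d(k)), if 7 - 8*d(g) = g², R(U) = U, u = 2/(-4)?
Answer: -2447/4 ≈ -611.75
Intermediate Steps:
u = -½ (u = 2*(-¼) = -½ ≈ -0.50000)
K(n) = 5 + n
d(g) = 7/8 - g²/8
r(o) = -½ + o (r(o) = o - ½ = -½ + o)
K(8)*(-47) + r(d(k)) = (5 + 8)*(-47) + (-½ + (7/8 - ⅛*3²)) = 13*(-47) + (-½ + (7/8 - ⅛*9)) = -611 + (-½ + (7/8 - 9/8)) = -611 + (-½ - ¼) = -611 - ¾ = -2447/4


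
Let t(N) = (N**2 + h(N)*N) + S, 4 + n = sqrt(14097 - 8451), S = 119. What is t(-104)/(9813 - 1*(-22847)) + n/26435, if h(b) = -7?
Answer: 61636153/172673420 + sqrt(5646)/26435 ≈ 0.35979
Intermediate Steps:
n = -4 + sqrt(5646) (n = -4 + sqrt(14097 - 8451) = -4 + sqrt(5646) ≈ 71.140)
t(N) = 119 + N**2 - 7*N (t(N) = (N**2 - 7*N) + 119 = 119 + N**2 - 7*N)
t(-104)/(9813 - 1*(-22847)) + n/26435 = (119 + (-104)**2 - 7*(-104))/(9813 - 1*(-22847)) + (-4 + sqrt(5646))/26435 = (119 + 10816 + 728)/(9813 + 22847) + (-4 + sqrt(5646))*(1/26435) = 11663/32660 + (-4/26435 + sqrt(5646)/26435) = 61636153/172673420 + sqrt(5646)/26435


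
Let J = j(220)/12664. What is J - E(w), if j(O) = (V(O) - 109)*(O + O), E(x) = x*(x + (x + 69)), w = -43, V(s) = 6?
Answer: -1162838/1583 ≈ -734.58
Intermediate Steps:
E(x) = x*(69 + 2*x) (E(x) = x*(x + (69 + x)) = x*(69 + 2*x))
j(O) = -206*O (j(O) = (6 - 109)*(O + O) = -206*O)
J = -5665/1583 (J = -206*220/12664 = -45320*1/12664 = -5665/1583 ≈ -3.5786)
J - E(w) = -5665/1583 - (-43)*(69 + 2*(-43)) = -5665/1583 - (-43)*(69 - 86) = -5665/1583 - (-43)*(-17) = -5665/1583 - 1*731 = -5665/1583 - 731 = -1162838/1583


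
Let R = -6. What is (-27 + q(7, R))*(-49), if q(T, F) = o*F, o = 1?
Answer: 1617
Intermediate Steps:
q(T, F) = F (q(T, F) = 1*F = F)
(-27 + q(7, R))*(-49) = (-27 - 6)*(-49) = -33*(-49) = 1617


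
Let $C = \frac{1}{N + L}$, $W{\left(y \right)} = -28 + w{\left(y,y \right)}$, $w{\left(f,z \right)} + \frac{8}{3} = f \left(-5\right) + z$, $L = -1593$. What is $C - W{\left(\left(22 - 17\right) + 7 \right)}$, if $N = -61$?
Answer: $\frac{390341}{4962} \approx 78.666$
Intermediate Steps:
$w{\left(f,z \right)} = - \frac{8}{3} + z - 5 f$ ($w{\left(f,z \right)} = - \frac{8}{3} + \left(f \left(-5\right) + z\right) = - \frac{8}{3} - \left(- z + 5 f\right) = - \frac{8}{3} + z - 5 f$)
$W{\left(y \right)} = - \frac{92}{3} - 4 y$ ($W{\left(y \right)} = -28 - \left(\frac{8}{3} + 4 y\right) = - \frac{92}{3} - 4 y$)
$C = - \frac{1}{1654}$ ($C = \frac{1}{-61 - 1593} = \frac{1}{-1654} = - \frac{1}{1654} \approx -0.0006046$)
$C - W{\left(\left(22 - 17\right) + 7 \right)} = - \frac{1}{1654} - \left(- \frac{92}{3} - 4 \left(\left(22 - 17\right) + 7\right)\right) = - \frac{1}{1654} - \left(- \frac{92}{3} - 4 \left(5 + 7\right)\right) = - \frac{1}{1654} - \left(- \frac{92}{3} - 48\right) = - \frac{1}{1654} - - \frac{236}{3} = - \frac{1}{1654} + \frac{236}{3} = \frac{390341}{4962}$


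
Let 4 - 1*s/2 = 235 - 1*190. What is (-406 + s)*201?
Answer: -98088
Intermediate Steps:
s = -82 (s = 8 - 2*(235 - 1*190) = 8 - 2*(235 - 190) = 8 - 2*45 = 8 - 90 = -82)
(-406 + s)*201 = (-406 - 82)*201 = -488*201 = -98088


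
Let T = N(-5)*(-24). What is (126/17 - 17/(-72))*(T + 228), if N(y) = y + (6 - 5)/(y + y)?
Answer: 683353/255 ≈ 2679.8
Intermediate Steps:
N(y) = y + 1/(2*y)
T = 612/5 (T = (-5 + (½)/(-5))*(-24) = (-5 + (½)*(-⅕))*(-24) = (-5 - ⅒)*(-24) = -51/10*(-24) = 612/5 ≈ 122.40)
(126/17 - 17/(-72))*(T + 228) = (126/17 - 17/(-72))*(612/5 + 228) = (126*(1/17) - 17*(-1/72))*(1752/5) = (126/17 + 17/72)*(1752/5) = (9361/1224)*(1752/5) = 683353/255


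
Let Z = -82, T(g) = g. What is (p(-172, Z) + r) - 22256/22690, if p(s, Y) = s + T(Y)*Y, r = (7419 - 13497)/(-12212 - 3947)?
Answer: 1201027035518/183323855 ≈ 6551.4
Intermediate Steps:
r = 6078/16159 (r = -6078/(-16159) = -6078*(-1/16159) = 6078/16159 ≈ 0.37614)
p(s, Y) = s + Y² (p(s, Y) = s + Y*Y = s + Y²)
(p(-172, Z) + r) - 22256/22690 = ((-172 + (-82)²) + 6078/16159) - 22256/22690 = ((-172 + 6724) + 6078/16159) - 22256*1/22690 = (6552 + 6078/16159) - 11128/11345 = 105879846/16159 - 11128/11345 = 1201027035518/183323855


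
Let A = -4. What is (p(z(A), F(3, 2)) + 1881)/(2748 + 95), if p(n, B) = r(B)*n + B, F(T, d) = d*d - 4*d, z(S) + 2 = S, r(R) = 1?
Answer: 1871/2843 ≈ 0.65811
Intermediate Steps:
z(S) = -2 + S
F(T, d) = d² - 4*d
p(n, B) = B + n (p(n, B) = 1*n + B = n + B = B + n)
(p(z(A), F(3, 2)) + 1881)/(2748 + 95) = ((2*(-4 + 2) + (-2 - 4)) + 1881)/(2748 + 95) = ((2*(-2) - 6) + 1881)/2843 = ((-4 - 6) + 1881)*(1/2843) = (-10 + 1881)*(1/2843) = 1871*(1/2843) = 1871/2843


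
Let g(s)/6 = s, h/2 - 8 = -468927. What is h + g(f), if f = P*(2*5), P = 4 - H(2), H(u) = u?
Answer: -937718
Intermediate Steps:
h = -937838 (h = 16 + 2*(-468927) = 16 - 937854 = -937838)
P = 2 (P = 4 - 1*2 = 4 - 2 = 2)
f = 20 (f = 2*(2*5) = 2*10 = 20)
g(s) = 6*s
h + g(f) = -937838 + 6*20 = -937838 + 120 = -937718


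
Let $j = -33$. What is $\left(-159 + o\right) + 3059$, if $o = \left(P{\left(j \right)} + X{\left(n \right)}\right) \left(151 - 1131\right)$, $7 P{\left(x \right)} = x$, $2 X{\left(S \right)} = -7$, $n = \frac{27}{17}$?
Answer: $10950$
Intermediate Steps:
$n = \frac{27}{17}$ ($n = 27 \cdot \frac{1}{17} = \frac{27}{17} \approx 1.5882$)
$X{\left(S \right)} = - \frac{7}{2}$ ($X{\left(S \right)} = \frac{1}{2} \left(-7\right) = - \frac{7}{2}$)
$P{\left(x \right)} = \frac{x}{7}$
$o = 8050$ ($o = \left(\frac{1}{7} \left(-33\right) - \frac{7}{2}\right) \left(151 - 1131\right) = \left(- \frac{33}{7} - \frac{7}{2}\right) \left(-980\right) = \left(- \frac{115}{14}\right) \left(-980\right) = 8050$)
$\left(-159 + o\right) + 3059 = \left(-159 + 8050\right) + 3059 = 7891 + 3059 = 10950$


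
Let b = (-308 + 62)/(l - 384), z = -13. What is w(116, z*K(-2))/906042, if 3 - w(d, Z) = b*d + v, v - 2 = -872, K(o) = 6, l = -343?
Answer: 202045/219564178 ≈ 0.00092021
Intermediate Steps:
v = -870 (v = 2 - 872 = -870)
b = 246/727 (b = (-308 + 62)/(-343 - 384) = -246/(-727) = -246*(-1/727) = 246/727 ≈ 0.33838)
w(d, Z) = 873 - 246*d/727 (w(d, Z) = 3 - (246*d/727 - 870) = 3 - (-870 + 246*d/727) = 3 + (870 - 246*d/727) = 873 - 246*d/727)
w(116, z*K(-2))/906042 = (873 - 246/727*116)/906042 = (873 - 28536/727)*(1/906042) = (606135/727)*(1/906042) = 202045/219564178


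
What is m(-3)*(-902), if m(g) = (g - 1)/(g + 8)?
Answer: 3608/5 ≈ 721.60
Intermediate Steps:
m(g) = (-1 + g)/(8 + g)
m(-3)*(-902) = ((-1 - 3)/(8 - 3))*(-902) = (-4/5)*(-902) = ((⅕)*(-4))*(-902) = -⅘*(-902) = 3608/5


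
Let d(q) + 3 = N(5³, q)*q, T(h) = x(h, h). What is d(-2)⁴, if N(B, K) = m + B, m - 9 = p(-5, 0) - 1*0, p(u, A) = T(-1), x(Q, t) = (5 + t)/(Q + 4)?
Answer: 454331269681/81 ≈ 5.6090e+9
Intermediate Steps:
x(Q, t) = (5 + t)/(4 + Q)
T(h) = (5 + h)/(4 + h)
p(u, A) = 4/3 (p(u, A) = (5 - 1)/(4 - 1) = 4/3)
m = 31/3 (m = 9 + (4/3 - 1*0) = 9 + (4/3 + 0) = 9 + 4/3 = 31/3 ≈ 10.333)
N(B, K) = 31/3 + B
d(q) = -3 + 406*q/3 (d(q) = -3 + (31/3 + 5³)*q = -3 + (31/3 + 125)*q = -3 + 406*q/3)
d(-2)⁴ = (-3 + (406/3)*(-2))⁴ = (-3 - 812/3)⁴ = (-821/3)⁴ = 454331269681/81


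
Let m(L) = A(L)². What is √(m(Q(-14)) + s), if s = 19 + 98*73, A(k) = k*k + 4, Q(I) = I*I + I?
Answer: √1097471557 ≈ 33128.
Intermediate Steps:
Q(I) = I + I² (Q(I) = I² + I = I + I²)
A(k) = 4 + k² (A(k) = k² + 4 = 4 + k²)
m(L) = (4 + L²)²
s = 7173 (s = 19 + 7154 = 7173)
√(m(Q(-14)) + s) = √((4 + (-14*(1 - 14))²)² + 7173) = √((4 + (-14*(-13))²)² + 7173) = √((4 + 182²)² + 7173) = √((4 + 33124)² + 7173) = √(33128² + 7173) = √(1097464384 + 7173) = √1097471557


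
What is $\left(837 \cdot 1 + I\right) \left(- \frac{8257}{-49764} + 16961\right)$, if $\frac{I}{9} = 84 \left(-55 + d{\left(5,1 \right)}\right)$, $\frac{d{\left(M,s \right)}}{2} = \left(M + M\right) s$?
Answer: $- \frac{554544437877}{1276} \approx -4.346 \cdot 10^{8}$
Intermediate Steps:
$d{\left(M,s \right)} = 4 M s$ ($d{\left(M,s \right)} = 2 \left(M + M\right) s = 2 \cdot 2 M s = 4 M s$)
$I = -26460$ ($I = 9 \cdot 84 \left(-55 + 4 \cdot 5 \cdot 1\right) = 9 \cdot 84 \left(-55 + 20\right) = 9 \cdot 84 \left(-35\right) = 9 \left(-2940\right) = -26460$)
$\left(837 \cdot 1 + I\right) \left(- \frac{8257}{-49764} + 16961\right) = \left(837 \cdot 1 - 26460\right) \left(- \frac{8257}{-49764} + 16961\right) = \left(837 - 26460\right) \left(\left(-8257\right) \left(- \frac{1}{49764}\right) + 16961\right) = - 25623 \left(\frac{8257}{49764} + 16961\right) = \left(-25623\right) \frac{844055461}{49764} = - \frac{554544437877}{1276}$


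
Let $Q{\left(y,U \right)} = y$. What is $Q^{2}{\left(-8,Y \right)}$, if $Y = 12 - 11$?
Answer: $64$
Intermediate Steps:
$Y = 1$
$Q^{2}{\left(-8,Y \right)} = \left(-8\right)^{2} = 64$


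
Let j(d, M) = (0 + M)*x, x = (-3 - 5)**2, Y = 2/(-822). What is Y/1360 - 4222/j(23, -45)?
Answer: 4916513/3353760 ≈ 1.4660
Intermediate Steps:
Y = -1/411 (Y = 2*(-1/822) = -1/411 ≈ -0.0024331)
x = 64 (x = (-8)**2 = 64)
j(d, M) = 64*M (j(d, M) = (0 + M)*64 = M*64 = 64*M)
Y/1360 - 4222/j(23, -45) = -1/411/1360 - 4222/(64*(-45)) = -1/411*1/1360 - 4222/(-2880) = -1/558960 - 4222*(-1/2880) = -1/558960 + 2111/1440 = 4916513/3353760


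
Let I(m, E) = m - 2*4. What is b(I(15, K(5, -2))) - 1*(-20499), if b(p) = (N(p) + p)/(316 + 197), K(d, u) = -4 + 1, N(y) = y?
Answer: 10516001/513 ≈ 20499.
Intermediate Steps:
K(d, u) = -3
I(m, E) = -8 + m (I(m, E) = m - 8 = -8 + m)
b(p) = 2*p/513 (b(p) = (p + p)/(316 + 197) = (2*p)/513 = (2*p)*(1/513) = 2*p/513)
b(I(15, K(5, -2))) - 1*(-20499) = 2*(-8 + 15)/513 - 1*(-20499) = (2/513)*7 + 20499 = 14/513 + 20499 = 10516001/513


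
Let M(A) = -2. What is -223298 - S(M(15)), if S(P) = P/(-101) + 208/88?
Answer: -248086726/1111 ≈ -2.2330e+5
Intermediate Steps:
S(P) = 26/11 - P/101 (S(P) = P*(-1/101) + 208*(1/88) = -P/101 + 26/11 = 26/11 - P/101)
-223298 - S(M(15)) = -223298 - (26/11 - 1/101*(-2)) = -223298 - (26/11 + 2/101) = -223298 - 1*2648/1111 = -223298 - 2648/1111 = -248086726/1111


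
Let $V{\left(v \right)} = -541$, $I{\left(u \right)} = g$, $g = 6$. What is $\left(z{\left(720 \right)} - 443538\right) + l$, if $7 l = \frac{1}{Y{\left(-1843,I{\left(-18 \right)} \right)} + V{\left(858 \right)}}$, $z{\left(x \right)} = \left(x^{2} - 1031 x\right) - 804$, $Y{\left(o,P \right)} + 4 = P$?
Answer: $- \frac{2521352527}{3773} \approx -6.6826 \cdot 10^{5}$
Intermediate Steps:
$I{\left(u \right)} = 6$
$Y{\left(o,P \right)} = -4 + P$
$z{\left(x \right)} = -804 + x^{2} - 1031 x$
$l = - \frac{1}{3773}$ ($l = \frac{1}{7 \left(\left(-4 + 6\right) - 541\right)} = \frac{1}{7 \left(2 - 541\right)} = \frac{1}{7 \left(-539\right)} = \frac{1}{7} \left(- \frac{1}{539}\right) = - \frac{1}{3773} \approx -0.00026504$)
$\left(z{\left(720 \right)} - 443538\right) + l = \left(\left(-804 + 720^{2} - 742320\right) - 443538\right) - \frac{1}{3773} = \left(\left(-804 + 518400 - 742320\right) - 443538\right) - \frac{1}{3773} = \left(-224724 - 443538\right) - \frac{1}{3773} = -668262 - \frac{1}{3773} = - \frac{2521352527}{3773}$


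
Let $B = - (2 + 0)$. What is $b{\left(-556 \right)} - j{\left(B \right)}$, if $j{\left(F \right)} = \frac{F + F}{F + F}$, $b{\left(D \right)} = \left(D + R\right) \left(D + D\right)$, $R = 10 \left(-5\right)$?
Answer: $673871$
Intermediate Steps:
$R = -50$
$B = -2$ ($B = \left(-1\right) 2 = -2$)
$b{\left(D \right)} = 2 D \left(-50 + D\right)$ ($b{\left(D \right)} = \left(D - 50\right) \left(D + D\right) = \left(-50 + D\right) 2 D = 2 D \left(-50 + D\right)$)
$j{\left(F \right)} = 1$ ($j{\left(F \right)} = \frac{2 F}{2 F} = 2 F \frac{1}{2 F} = 1$)
$b{\left(-556 \right)} - j{\left(B \right)} = 2 \left(-556\right) \left(-50 - 556\right) - 1 = 2 \left(-556\right) \left(-606\right) - 1 = 673872 - 1 = 673871$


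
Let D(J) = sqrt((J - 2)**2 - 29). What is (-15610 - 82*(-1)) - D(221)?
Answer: -15528 - 2*sqrt(11983) ≈ -15747.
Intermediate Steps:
D(J) = sqrt(-29 + (-2 + J)**2) (D(J) = sqrt((-2 + J)**2 - 29) = sqrt(-29 + (-2 + J)**2))
(-15610 - 82*(-1)) - D(221) = (-15610 - 82*(-1)) - sqrt(-29 + (-2 + 221)**2) = (-15610 + 82) - sqrt(-29 + 219**2) = -15528 - sqrt(-29 + 47961) = -15528 - sqrt(47932) = -15528 - 2*sqrt(11983)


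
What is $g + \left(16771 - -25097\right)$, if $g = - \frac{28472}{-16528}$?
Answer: $\frac{86502847}{2066} \approx 41870.0$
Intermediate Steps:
$g = \frac{3559}{2066}$ ($g = \left(-28472\right) \left(- \frac{1}{16528}\right) = \frac{3559}{2066} \approx 1.7227$)
$g + \left(16771 - -25097\right) = \frac{3559}{2066} + \left(16771 - -25097\right) = \frac{3559}{2066} + \left(16771 + 25097\right) = \frac{3559}{2066} + 41868 = \frac{86502847}{2066}$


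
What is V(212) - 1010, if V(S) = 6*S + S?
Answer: 474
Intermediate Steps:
V(S) = 7*S
V(212) - 1010 = 7*212 - 1010 = 1484 - 1010 = 474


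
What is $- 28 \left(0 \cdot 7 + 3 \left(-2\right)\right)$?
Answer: $168$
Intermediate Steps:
$- 28 \left(0 \cdot 7 + 3 \left(-2\right)\right) = - 28 \left(0 - 6\right) = \left(-28\right) \left(-6\right) = 168$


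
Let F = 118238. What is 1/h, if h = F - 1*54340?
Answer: 1/63898 ≈ 1.5650e-5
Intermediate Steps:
h = 63898 (h = 118238 - 1*54340 = 118238 - 54340 = 63898)
1/h = 1/63898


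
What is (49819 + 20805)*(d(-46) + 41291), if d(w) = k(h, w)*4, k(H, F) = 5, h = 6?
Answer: 2917548064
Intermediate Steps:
d(w) = 20 (d(w) = 5*4 = 20)
(49819 + 20805)*(d(-46) + 41291) = (49819 + 20805)*(20 + 41291) = 70624*41311 = 2917548064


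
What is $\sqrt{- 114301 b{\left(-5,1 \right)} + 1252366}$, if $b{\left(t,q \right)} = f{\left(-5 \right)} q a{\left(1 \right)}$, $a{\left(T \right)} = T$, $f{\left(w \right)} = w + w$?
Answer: $4 \sqrt{149711} \approx 1547.7$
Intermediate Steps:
$f{\left(w \right)} = 2 w$
$b{\left(t,q \right)} = - 10 q$ ($b{\left(t,q \right)} = 2 \left(-5\right) q 1 = - 10 q 1 = - 10 q$)
$\sqrt{- 114301 b{\left(-5,1 \right)} + 1252366} = \sqrt{- 114301 \left(\left(-10\right) 1\right) + 1252366} = \sqrt{\left(-114301\right) \left(-10\right) + 1252366} = \sqrt{1143010 + 1252366} = \sqrt{2395376} = 4 \sqrt{149711}$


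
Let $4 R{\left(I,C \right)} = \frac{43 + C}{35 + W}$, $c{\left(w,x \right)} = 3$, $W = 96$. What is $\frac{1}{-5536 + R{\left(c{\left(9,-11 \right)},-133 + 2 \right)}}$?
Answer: $- \frac{131}{725238} \approx -0.00018063$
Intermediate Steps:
$R{\left(I,C \right)} = \frac{43}{524} + \frac{C}{524}$ ($R{\left(I,C \right)} = \frac{\left(43 + C\right) \frac{1}{35 + 96}}{4} = \frac{\left(43 + C\right) \frac{1}{131}}{4} = \frac{\frac{43}{131} + \frac{C}{131}}{4} = \frac{43}{524} + \frac{C}{524}$)
$\frac{1}{-5536 + R{\left(c{\left(9,-11 \right)},-133 + 2 \right)}} = \frac{1}{-5536 + \left(\frac{43}{524} + \frac{-133 + 2}{524}\right)} = \frac{1}{-5536 + \left(\frac{43}{524} + \frac{1}{524} \left(-131\right)\right)} = \frac{1}{-5536 + \left(\frac{43}{524} - \frac{1}{4}\right)} = \frac{1}{-5536 - \frac{22}{131}} = \frac{1}{- \frac{725238}{131}} = - \frac{131}{725238}$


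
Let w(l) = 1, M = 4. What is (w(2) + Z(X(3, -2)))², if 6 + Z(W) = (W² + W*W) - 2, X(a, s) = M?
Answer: 625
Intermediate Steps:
X(a, s) = 4
Z(W) = -8 + 2*W² (Z(W) = -6 + ((W² + W*W) - 2) = -6 + ((W² + W²) - 2) = -6 + (2*W² - 2) = -6 + (-2 + 2*W²) = -8 + 2*W²)
(w(2) + Z(X(3, -2)))² = (1 + (-8 + 2*4²))² = (1 + (-8 + 2*16))² = (1 + (-8 + 32))² = (1 + 24)² = 25² = 625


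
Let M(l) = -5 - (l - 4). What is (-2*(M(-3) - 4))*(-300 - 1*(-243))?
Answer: -228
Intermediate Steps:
M(l) = -1 - l (M(l) = -5 - (-4 + l) = -5 + (4 - l) = -1 - l)
(-2*(M(-3) - 4))*(-300 - 1*(-243)) = (-2*((-1 - 1*(-3)) - 4))*(-300 - 1*(-243)) = (-2*((-1 + 3) - 4))*(-300 + 243) = -2*(2 - 4)*(-57) = -2*(-2)*(-57) = 4*(-57) = -228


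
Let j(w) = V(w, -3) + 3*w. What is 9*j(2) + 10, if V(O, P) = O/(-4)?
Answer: 119/2 ≈ 59.500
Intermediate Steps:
V(O, P) = -O/4 (V(O, P) = O*(-¼) = -O/4)
j(w) = 11*w/4 (j(w) = -w/4 + 3*w = 11*w/4)
9*j(2) + 10 = 9*((11/4)*2) + 10 = 9*(11/2) + 10 = 99/2 + 10 = 119/2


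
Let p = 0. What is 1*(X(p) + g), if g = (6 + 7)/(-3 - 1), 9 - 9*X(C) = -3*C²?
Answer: -9/4 ≈ -2.2500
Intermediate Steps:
X(C) = 1 + C²/3 (X(C) = 1 - (-1)*C²/3 = 1 + C²/3)
g = -13/4 (g = 13/(-4) = 13*(-¼) = -13/4 ≈ -3.2500)
1*(X(p) + g) = 1*((1 + (⅓)*0²) - 13/4) = 1*((1 + (⅓)*0) - 13/4) = 1*((1 + 0) - 13/4) = 1*(1 - 13/4) = 1*(-9/4) = -9/4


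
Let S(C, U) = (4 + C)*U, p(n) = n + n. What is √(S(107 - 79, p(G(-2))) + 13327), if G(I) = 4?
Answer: 17*√47 ≈ 116.55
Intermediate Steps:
p(n) = 2*n
S(C, U) = U*(4 + C)
√(S(107 - 79, p(G(-2))) + 13327) = √((2*4)*(4 + (107 - 79)) + 13327) = √(8*(4 + 28) + 13327) = √(8*32 + 13327) = √(256 + 13327) = √13583 = 17*√47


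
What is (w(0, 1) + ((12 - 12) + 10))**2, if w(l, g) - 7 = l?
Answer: 289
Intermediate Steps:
w(l, g) = 7 + l
(w(0, 1) + ((12 - 12) + 10))**2 = ((7 + 0) + ((12 - 12) + 10))**2 = (7 + (0 + 10))**2 = (7 + 10)**2 = 17**2 = 289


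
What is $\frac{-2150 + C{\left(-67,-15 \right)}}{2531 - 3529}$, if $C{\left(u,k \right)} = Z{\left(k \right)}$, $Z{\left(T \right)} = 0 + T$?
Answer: $\frac{2165}{998} \approx 2.1693$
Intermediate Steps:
$Z{\left(T \right)} = T$
$C{\left(u,k \right)} = k$
$\frac{-2150 + C{\left(-67,-15 \right)}}{2531 - 3529} = \frac{-2150 - 15}{2531 - 3529} = - \frac{2165}{-998} = \left(-2165\right) \left(- \frac{1}{998}\right) = \frac{2165}{998}$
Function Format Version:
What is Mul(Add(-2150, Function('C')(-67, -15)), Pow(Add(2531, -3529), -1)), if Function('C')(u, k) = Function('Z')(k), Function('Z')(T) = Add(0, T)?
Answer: Rational(2165, 998) ≈ 2.1693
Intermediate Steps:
Function('Z')(T) = T
Function('C')(u, k) = k
Mul(Add(-2150, Function('C')(-67, -15)), Pow(Add(2531, -3529), -1)) = Mul(Add(-2150, -15), Pow(Add(2531, -3529), -1)) = Mul(-2165, Pow(-998, -1)) = Mul(-2165, Rational(-1, 998)) = Rational(2165, 998)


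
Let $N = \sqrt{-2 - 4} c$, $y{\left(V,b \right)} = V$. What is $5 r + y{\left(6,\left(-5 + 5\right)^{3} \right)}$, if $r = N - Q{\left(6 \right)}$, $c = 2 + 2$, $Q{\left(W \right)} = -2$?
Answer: $16 + 20 i \sqrt{6} \approx 16.0 + 48.99 i$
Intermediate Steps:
$c = 4$
$N = 4 i \sqrt{6}$ ($N = \sqrt{-2 - 4} \cdot 4 = \sqrt{-6} \cdot 4 = i \sqrt{6} \cdot 4 = 4 i \sqrt{6} \approx 9.798 i$)
$r = 2 + 4 i \sqrt{6}$ ($r = 4 i \sqrt{6} - -2 = 4 i \sqrt{6} + 2 = 2 + 4 i \sqrt{6} \approx 2.0 + 9.798 i$)
$5 r + y{\left(6,\left(-5 + 5\right)^{3} \right)} = 5 \left(2 + 4 i \sqrt{6}\right) + 6 = \left(10 + 20 i \sqrt{6}\right) + 6 = 16 + 20 i \sqrt{6}$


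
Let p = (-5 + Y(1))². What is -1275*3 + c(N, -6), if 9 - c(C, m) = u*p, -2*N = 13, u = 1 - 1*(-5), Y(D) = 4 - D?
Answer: -3840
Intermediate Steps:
u = 6 (u = 1 + 5 = 6)
p = 4 (p = (-5 + (4 - 1*1))² = (-5 + (4 - 1))² = (-5 + 3)² = (-2)² = 4)
N = -13/2 (N = -½*13 = -13/2 ≈ -6.5000)
c(C, m) = -15 (c(C, m) = 9 - 6*4 = 9 - 1*24 = 9 - 24 = -15)
-1275*3 + c(N, -6) = -1275*3 - 15 = -75*51 - 15 = -3825 - 15 = -3840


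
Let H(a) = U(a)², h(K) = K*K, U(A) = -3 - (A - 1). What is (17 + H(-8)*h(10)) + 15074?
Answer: 18691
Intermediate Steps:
U(A) = -2 - A (U(A) = -3 - (-1 + A) = -3 + (1 - A) = -2 - A)
h(K) = K²
H(a) = (-2 - a)²
(17 + H(-8)*h(10)) + 15074 = (17 + (2 - 8)²*10²) + 15074 = (17 + (-6)²*100) + 15074 = (17 + 36*100) + 15074 = (17 + 3600) + 15074 = 3617 + 15074 = 18691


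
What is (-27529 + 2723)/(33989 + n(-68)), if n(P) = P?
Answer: -24806/33921 ≈ -0.73129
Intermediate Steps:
(-27529 + 2723)/(33989 + n(-68)) = (-27529 + 2723)/(33989 - 68) = -24806/33921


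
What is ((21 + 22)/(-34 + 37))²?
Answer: 1849/9 ≈ 205.44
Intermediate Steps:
((21 + 22)/(-34 + 37))² = (43/3)² = 1849/9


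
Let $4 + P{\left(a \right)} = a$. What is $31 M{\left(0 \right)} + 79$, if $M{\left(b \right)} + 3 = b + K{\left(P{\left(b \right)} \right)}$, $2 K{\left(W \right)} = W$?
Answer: $-76$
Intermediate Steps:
$P{\left(a \right)} = -4 + a$
$K{\left(W \right)} = \frac{W}{2}$
$M{\left(b \right)} = -5 + \frac{3 b}{2}$ ($M{\left(b \right)} = -3 + \left(b + \frac{-4 + b}{2}\right) = -3 + \left(b + \left(-2 + \frac{b}{2}\right)\right) = -3 + \left(-2 + \frac{3 b}{2}\right) = -5 + \frac{3 b}{2}$)
$31 M{\left(0 \right)} + 79 = 31 \left(-5 + \frac{3}{2} \cdot 0\right) + 79 = 31 \left(-5 + 0\right) + 79 = 31 \left(-5\right) + 79 = -155 + 79 = -76$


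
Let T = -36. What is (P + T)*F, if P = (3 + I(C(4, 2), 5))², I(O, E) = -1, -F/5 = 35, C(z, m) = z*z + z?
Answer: 5600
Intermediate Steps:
C(z, m) = z + z² (C(z, m) = z² + z = z + z²)
F = -175 (F = -5*35 = -175)
P = 4 (P = (3 - 1)² = 2² = 4)
(P + T)*F = (4 - 36)*(-175) = -32*(-175) = 5600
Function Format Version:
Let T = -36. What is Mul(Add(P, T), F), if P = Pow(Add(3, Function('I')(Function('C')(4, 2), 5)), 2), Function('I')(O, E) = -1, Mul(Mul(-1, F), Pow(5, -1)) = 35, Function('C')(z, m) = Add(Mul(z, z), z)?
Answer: 5600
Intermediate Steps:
Function('C')(z, m) = Add(z, Pow(z, 2)) (Function('C')(z, m) = Add(Pow(z, 2), z) = Add(z, Pow(z, 2)))
F = -175 (F = Mul(-5, 35) = -175)
P = 4 (P = Pow(Add(3, -1), 2) = Pow(2, 2) = 4)
Mul(Add(P, T), F) = Mul(Add(4, -36), -175) = Mul(-32, -175) = 5600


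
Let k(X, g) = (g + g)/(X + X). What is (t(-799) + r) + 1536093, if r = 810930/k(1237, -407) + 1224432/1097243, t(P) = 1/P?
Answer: -331330248888583288/356815742899 ≈ -9.2858e+5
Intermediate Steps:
k(X, g) = g/X (k(X, g) = (2*g)/((2*X)) = (2*g)*(1/(2*X)) = g/X)
r = -1100666349685806/446577901 (r = 810930/((-407/1237)) + 1224432/1097243 = 810930/((-407*1/1237)) + 1224432*(1/1097243) = 810930/(-407/1237) + 1224432/1097243 = 810930*(-1237/407) + 1224432/1097243 = -1003120410/407 + 1224432/1097243 = -1100666349685806/446577901 ≈ -2.4647e+6)
(t(-799) + r) + 1536093 = (1/(-799) - 1100666349685806/446577901) + 1536093 = (-1/799 - 1100666349685806/446577901) + 1536093 = -879432413845536895/356815742899 + 1536093 = -331330248888583288/356815742899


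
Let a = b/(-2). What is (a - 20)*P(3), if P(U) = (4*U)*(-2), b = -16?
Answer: 288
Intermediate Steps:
P(U) = -8*U
a = 8 (a = -16/(-2) = -16*(-½) = 8)
(a - 20)*P(3) = (8 - 20)*(-8*3) = -12*(-24) = 288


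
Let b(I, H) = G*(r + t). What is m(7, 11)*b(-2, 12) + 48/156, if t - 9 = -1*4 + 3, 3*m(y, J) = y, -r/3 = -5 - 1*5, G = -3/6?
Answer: -1717/39 ≈ -44.026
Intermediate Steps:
G = -1/2 (G = -3*1/6 = -1/2 ≈ -0.50000)
r = 30 (r = -3*(-5 - 1*5) = -3*(-5 - 5) = -3*(-10) = 30)
m(y, J) = y/3
t = 8 (t = 9 + (-1*4 + 3) = 9 + (-4 + 3) = 9 - 1 = 8)
b(I, H) = -19 (b(I, H) = -(30 + 8)/2 = -1/2*38 = -19)
m(7, 11)*b(-2, 12) + 48/156 = ((1/3)*7)*(-19) + 48/156 = (7/3)*(-19) + 48*(1/156) = -133/3 + 4/13 = -1717/39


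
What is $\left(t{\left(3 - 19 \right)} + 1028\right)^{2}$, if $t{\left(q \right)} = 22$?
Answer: $1102500$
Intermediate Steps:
$\left(t{\left(3 - 19 \right)} + 1028\right)^{2} = \left(22 + 1028\right)^{2} = 1050^{2} = 1102500$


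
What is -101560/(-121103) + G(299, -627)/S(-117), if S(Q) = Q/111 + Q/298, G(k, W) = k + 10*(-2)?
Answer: -123641201534/643904651 ≈ -192.02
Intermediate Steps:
G(k, W) = -20 + k (G(k, W) = k - 20 = -20 + k)
S(Q) = 409*Q/33078 (S(Q) = Q*(1/111) + Q*(1/298) = Q/111 + Q/298 = 409*Q/33078)
-101560/(-121103) + G(299, -627)/S(-117) = -101560/(-121103) + (-20 + 299)/(((409/33078)*(-117))) = -101560*(-1/121103) + 279/(-15951/11026) = 101560/121103 + 279*(-11026/15951) = 101560/121103 - 1025418/5317 = -123641201534/643904651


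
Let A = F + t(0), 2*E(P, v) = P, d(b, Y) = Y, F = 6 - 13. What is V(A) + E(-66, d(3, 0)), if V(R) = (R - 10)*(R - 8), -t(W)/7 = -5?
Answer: 327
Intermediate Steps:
t(W) = 35 (t(W) = -7*(-5) = 35)
F = -7
E(P, v) = P/2
A = 28 (A = -7 + 35 = 28)
V(R) = (-10 + R)*(-8 + R)
V(A) + E(-66, d(3, 0)) = (80 + 28² - 18*28) + (½)*(-66) = (80 + 784 - 504) - 33 = 360 - 33 = 327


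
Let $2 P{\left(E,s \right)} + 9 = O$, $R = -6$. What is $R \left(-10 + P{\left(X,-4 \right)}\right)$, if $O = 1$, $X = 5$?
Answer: $84$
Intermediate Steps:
$P{\left(E,s \right)} = -4$ ($P{\left(E,s \right)} = - \frac{9}{2} + \frac{1}{2} \cdot 1 = - \frac{9}{2} + \frac{1}{2} = -4$)
$R \left(-10 + P{\left(X,-4 \right)}\right) = - 6 \left(-10 - 4\right) = \left(-6\right) \left(-14\right) = 84$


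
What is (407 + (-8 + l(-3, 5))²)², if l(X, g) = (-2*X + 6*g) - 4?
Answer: 966289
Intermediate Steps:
l(X, g) = -4 - 2*X + 6*g
(407 + (-8 + l(-3, 5))²)² = (407 + (-8 + (-4 - 2*(-3) + 6*5))²)² = (407 + (-8 + (-4 + 6 + 30))²)² = (407 + (-8 + 32)²)² = (407 + 24²)² = (407 + 576)² = 983² = 966289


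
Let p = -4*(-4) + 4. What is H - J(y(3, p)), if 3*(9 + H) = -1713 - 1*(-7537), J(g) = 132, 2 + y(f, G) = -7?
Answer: 5401/3 ≈ 1800.3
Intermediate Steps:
p = 20 (p = 16 + 4 = 20)
y(f, G) = -9 (y(f, G) = -2 - 7 = -9)
H = 5797/3 (H = -9 + (-1713 - 1*(-7537))/3 = -9 + (-1713 + 7537)/3 = -9 + (⅓)*5824 = -9 + 5824/3 = 5797/3 ≈ 1932.3)
H - J(y(3, p)) = 5797/3 - 1*132 = 5797/3 - 132 = 5401/3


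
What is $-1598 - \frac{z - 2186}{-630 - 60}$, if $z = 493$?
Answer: $- \frac{1104313}{690} \approx -1600.5$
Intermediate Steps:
$-1598 - \frac{z - 2186}{-630 - 60} = -1598 - \frac{493 - 2186}{-630 - 60} = -1598 - - \frac{1693}{-690} = -1598 - \left(-1693\right) \left(- \frac{1}{690}\right) = -1598 - \frac{1693}{690} = - \frac{1104313}{690}$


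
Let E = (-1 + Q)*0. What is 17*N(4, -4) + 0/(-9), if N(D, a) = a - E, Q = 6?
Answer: -68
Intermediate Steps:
E = 0 (E = (-1 + 6)*0 = 5*0 = 0)
N(D, a) = a (N(D, a) = a - 1*0 = a + 0 = a)
17*N(4, -4) + 0/(-9) = 17*(-4) + 0/(-9) = -68 + 0*(-⅑) = -68 + 0 = -68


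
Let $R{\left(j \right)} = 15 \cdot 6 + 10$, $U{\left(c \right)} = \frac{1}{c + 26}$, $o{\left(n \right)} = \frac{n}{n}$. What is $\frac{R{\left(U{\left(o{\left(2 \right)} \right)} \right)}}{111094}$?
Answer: $\frac{50}{55547} \approx 0.00090014$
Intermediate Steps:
$o{\left(n \right)} = 1$
$U{\left(c \right)} = \frac{1}{26 + c}$
$R{\left(j \right)} = 100$ ($R{\left(j \right)} = 90 + 10 = 100$)
$\frac{R{\left(U{\left(o{\left(2 \right)} \right)} \right)}}{111094} = \frac{100}{111094} = 100 \cdot \frac{1}{111094} = \frac{50}{55547}$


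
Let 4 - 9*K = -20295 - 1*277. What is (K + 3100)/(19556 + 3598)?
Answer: 24238/104193 ≈ 0.23263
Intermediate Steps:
K = 20576/9 (K = 4/9 - (-20295 - 1*277)/9 = 4/9 - (-20295 - 277)/9 = 4/9 - 1/9*(-20572) = 4/9 + 20572/9 = 20576/9 ≈ 2286.2)
(K + 3100)/(19556 + 3598) = (20576/9 + 3100)/(19556 + 3598) = (48476/9)/23154 = (48476/9)*(1/23154) = 24238/104193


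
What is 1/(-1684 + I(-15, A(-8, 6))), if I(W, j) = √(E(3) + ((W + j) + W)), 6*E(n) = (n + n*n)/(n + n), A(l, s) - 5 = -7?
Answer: -5052/8507663 - I*√285/8507663 ≈ -0.00059382 - 1.9843e-6*I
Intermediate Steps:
A(l, s) = -2 (A(l, s) = 5 - 7 = -2)
E(n) = (n + n²)/(12*n) (E(n) = ((n + n*n)/(n + n))/6 = ((n + n²)/((2*n)))/6 = ((n + n²)*(1/(2*n)))/6 = ((n + n²)/(2*n))/6 = (n + n²)/(12*n))
I(W, j) = √(⅓ + j + 2*W) (I(W, j) = √((1/12 + (1/12)*3) + ((W + j) + W)) = √((1/12 + ¼) + (j + 2*W)) = √(⅓ + (j + 2*W)) = √(⅓ + j + 2*W))
1/(-1684 + I(-15, A(-8, 6))) = 1/(-1684 + √(3 + 9*(-2) + 18*(-15))/3) = 1/(-1684 + √(3 - 18 - 270)/3) = 1/(-1684 + √(-285)/3) = 1/(-1684 + (I*√285)/3) = 1/(-1684 + I*√285/3)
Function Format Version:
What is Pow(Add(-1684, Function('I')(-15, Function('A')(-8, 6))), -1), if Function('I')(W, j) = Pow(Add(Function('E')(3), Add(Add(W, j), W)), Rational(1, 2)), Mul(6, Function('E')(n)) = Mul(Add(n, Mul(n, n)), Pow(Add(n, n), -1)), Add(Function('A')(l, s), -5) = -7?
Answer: Add(Rational(-5052, 8507663), Mul(Rational(-1, 8507663), I, Pow(285, Rational(1, 2)))) ≈ Add(-0.00059382, Mul(-1.9843e-6, I))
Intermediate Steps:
Function('A')(l, s) = -2 (Function('A')(l, s) = Add(5, -7) = -2)
Function('E')(n) = Mul(Rational(1, 12), Pow(n, -1), Add(n, Pow(n, 2))) (Function('E')(n) = Mul(Rational(1, 6), Mul(Add(n, Mul(n, n)), Pow(Add(n, n), -1))) = Mul(Rational(1, 6), Mul(Add(n, Pow(n, 2)), Pow(Mul(2, n), -1))) = Mul(Rational(1, 6), Mul(Add(n, Pow(n, 2)), Mul(Rational(1, 2), Pow(n, -1)))) = Mul(Rational(1, 6), Mul(Rational(1, 2), Pow(n, -1), Add(n, Pow(n, 2)))) = Mul(Rational(1, 12), Pow(n, -1), Add(n, Pow(n, 2))))
Function('I')(W, j) = Pow(Add(Rational(1, 3), j, Mul(2, W)), Rational(1, 2)) (Function('I')(W, j) = Pow(Add(Add(Rational(1, 12), Mul(Rational(1, 12), 3)), Add(Add(W, j), W)), Rational(1, 2)) = Pow(Add(Add(Rational(1, 12), Rational(1, 4)), Add(j, Mul(2, W))), Rational(1, 2)) = Pow(Add(Rational(1, 3), Add(j, Mul(2, W))), Rational(1, 2)) = Pow(Add(Rational(1, 3), j, Mul(2, W)), Rational(1, 2)))
Pow(Add(-1684, Function('I')(-15, Function('A')(-8, 6))), -1) = Pow(Add(-1684, Mul(Rational(1, 3), Pow(Add(3, Mul(9, -2), Mul(18, -15)), Rational(1, 2)))), -1) = Pow(Add(-1684, Mul(Rational(1, 3), Pow(Add(3, -18, -270), Rational(1, 2)))), -1) = Pow(Add(-1684, Mul(Rational(1, 3), Pow(-285, Rational(1, 2)))), -1) = Pow(Add(-1684, Mul(Rational(1, 3), Mul(I, Pow(285, Rational(1, 2))))), -1) = Pow(Add(-1684, Mul(Rational(1, 3), I, Pow(285, Rational(1, 2)))), -1)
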